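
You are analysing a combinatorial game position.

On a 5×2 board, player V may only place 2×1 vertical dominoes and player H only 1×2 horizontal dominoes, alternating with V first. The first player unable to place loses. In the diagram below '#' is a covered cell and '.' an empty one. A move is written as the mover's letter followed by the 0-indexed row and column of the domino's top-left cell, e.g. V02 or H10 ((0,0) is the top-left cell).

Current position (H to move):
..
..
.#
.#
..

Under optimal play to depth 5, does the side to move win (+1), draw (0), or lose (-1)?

value(../../.#/.#/.., H) = +1

ply 1, H at ../../.#/.#/.. | H00=+1→##/../.#/.#/..*; H10=+1→../##/.#/.#/..; H40=-1→../../.#/.#/##
ply 2, V at ##/../.#/.#/.. | V10=-1→##/#./##/.#/..*; V20=-1→##/../##/##/..; V30=-1→##/../.#/##/#.
ply 3, H at ##/#./##/.#/.. | H40=+1→##/#./##/.#/##*
ply 4: ##/#./##/.#/## is terminal -1 (V); from ../../.#/.#/.. depth 5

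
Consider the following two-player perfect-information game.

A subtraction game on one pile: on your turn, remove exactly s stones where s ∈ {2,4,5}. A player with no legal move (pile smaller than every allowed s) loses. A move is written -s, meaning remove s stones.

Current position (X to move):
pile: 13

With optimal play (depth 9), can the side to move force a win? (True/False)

X winning at [13]: True

p1 X@[13]: -2[11]-1 -4[9]-1 -5[8]+1*
p2 O@[8]: -2[6]-1* -4[4]-1 -5[3]-1
p3 X@[6]: -2[4]-1 -4[2]-1 -5[1]+1*
p4 O@[1] terminal -1; root [13] d9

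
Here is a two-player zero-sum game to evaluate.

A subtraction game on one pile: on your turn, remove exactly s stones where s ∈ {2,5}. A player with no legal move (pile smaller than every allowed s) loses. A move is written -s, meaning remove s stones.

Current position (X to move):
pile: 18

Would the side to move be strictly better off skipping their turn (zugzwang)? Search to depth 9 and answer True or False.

zugzwang(18, X) = True

[18] X move#1: -2:-1/16*, -5:-1/13
[16] O move#2: -2:+1/14*, -5:+1/11
[14] X move#3: -2:-1/12*, -5:-1/9
[12] O move#4: -2:-1/10, -5:+1/7*
[7] X move#5: -2:-1/5*, -5:-1/2
[5] O move#6: -2:-1/3, -5:+1/0*
[0] end (terminal -1, X#7); searched 18 to 9
if X skipped the turn, O would face:
~ [18] O move#1: -2:-1/16*, -5:-1/13
~ [16] X move#2: -2:+1/14*, -5:+1/11
~ [14] O move#3: -2:-1/12*, -5:-1/9
~ [12] X move#4: -2:-1/10, -5:+1/7*
~ [7] O move#5: -2:-1/5*, -5:-1/2
~ [5] X move#6: -2:-1/3, -5:+1/0*
~ [0] end (terminal -1, O#7); searched 18 to 9
compare (X): move=-1 vs pass=+1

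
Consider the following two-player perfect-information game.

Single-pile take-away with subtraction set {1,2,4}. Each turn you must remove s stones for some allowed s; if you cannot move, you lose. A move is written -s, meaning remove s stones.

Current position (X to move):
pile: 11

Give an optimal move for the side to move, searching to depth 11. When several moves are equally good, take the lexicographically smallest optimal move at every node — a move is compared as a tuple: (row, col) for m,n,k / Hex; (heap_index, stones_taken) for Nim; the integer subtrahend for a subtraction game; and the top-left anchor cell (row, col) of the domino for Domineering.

p1 X@[11]: -1[10]-1 -2[9]+1* -4[7]-1
p2 O@[9]: -1[8]-1* -2[7]-1 -4[5]-1
p3 X@[8]: -1[7]-1 -2[6]+1* -4[4]-1
p4 O@[6]: -1[5]-1* -2[4]-1 -4[2]-1
p5 X@[5]: -1[4]-1 -2[3]+1* -4[1]-1
p6 O@[3]: -1[2]-1* -2[1]-1
p7 X@[2]: -1[1]-1 -2[0]+1*
p8 O@[0] terminal -1; root [11] d11

X's best at [11]: -2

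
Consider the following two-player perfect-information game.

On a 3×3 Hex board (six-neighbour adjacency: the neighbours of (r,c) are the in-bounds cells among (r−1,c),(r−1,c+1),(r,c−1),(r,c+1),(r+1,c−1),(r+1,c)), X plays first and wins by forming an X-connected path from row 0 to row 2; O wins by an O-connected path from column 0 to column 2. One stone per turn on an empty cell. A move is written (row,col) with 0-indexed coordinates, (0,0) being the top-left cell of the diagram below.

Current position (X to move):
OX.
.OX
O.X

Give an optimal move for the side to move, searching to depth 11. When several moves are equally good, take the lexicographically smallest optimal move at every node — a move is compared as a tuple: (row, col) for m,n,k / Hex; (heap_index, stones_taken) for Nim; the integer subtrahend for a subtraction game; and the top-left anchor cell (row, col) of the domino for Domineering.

ply 1, X at OX./.OX/O.X | (0,2)=+1→OXX/.OX/O.X*; (1,0)=-1→OX./XOX/O.X; (2,1)=-1→OX./.OX/OXX
ply 2: OXX/.OX/O.X is terminal -1 (O); from OX./.OX/O.X depth 11

X's best at [OX./.OX/O.X]: (0,2)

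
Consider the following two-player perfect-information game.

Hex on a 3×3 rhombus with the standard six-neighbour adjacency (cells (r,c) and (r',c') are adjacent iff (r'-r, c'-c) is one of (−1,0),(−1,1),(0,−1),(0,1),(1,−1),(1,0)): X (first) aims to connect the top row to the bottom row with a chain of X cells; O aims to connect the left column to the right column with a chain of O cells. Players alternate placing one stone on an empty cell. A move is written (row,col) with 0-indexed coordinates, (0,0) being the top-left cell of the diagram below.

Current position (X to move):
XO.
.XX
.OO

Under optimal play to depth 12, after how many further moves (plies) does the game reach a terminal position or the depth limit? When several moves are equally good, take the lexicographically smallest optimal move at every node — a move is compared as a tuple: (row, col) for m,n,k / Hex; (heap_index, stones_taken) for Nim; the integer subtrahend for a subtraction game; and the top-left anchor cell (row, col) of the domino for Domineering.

ply 1, X at XO./.XX/.OO | (0,2)=-1→XOX/.XX/.OO; (1,0)=-1→XO./XXX/.OO; (2,0)=+1→XO./.XX/XOO*
ply 2, O at XO./.XX/XOO | (0,2)=-1→XOO/.XX/XOO*; (1,0)=-1→XO./OXX/XOO
ply 3, X at XOO/.XX/XOO | (1,0)=+1→XOO/XXX/XOO*
ply 4: XOO/XXX/XOO is terminal -1 (O); from XO./.XX/.OO depth 12

PV length from [XO./.XX/.OO]: 3 plies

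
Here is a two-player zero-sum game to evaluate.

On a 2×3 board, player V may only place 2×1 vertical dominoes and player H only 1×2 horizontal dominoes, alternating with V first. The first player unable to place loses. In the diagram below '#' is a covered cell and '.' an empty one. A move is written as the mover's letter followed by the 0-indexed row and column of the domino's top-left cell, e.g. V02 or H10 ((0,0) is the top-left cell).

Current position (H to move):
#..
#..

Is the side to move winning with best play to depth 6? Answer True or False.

p1 H@[#../#..]: H01[###/#..]+1* H11[#../###]+1
p2 V@[###/#..] terminal -1; root [#../#..] d6

H winning at [#../#..]: True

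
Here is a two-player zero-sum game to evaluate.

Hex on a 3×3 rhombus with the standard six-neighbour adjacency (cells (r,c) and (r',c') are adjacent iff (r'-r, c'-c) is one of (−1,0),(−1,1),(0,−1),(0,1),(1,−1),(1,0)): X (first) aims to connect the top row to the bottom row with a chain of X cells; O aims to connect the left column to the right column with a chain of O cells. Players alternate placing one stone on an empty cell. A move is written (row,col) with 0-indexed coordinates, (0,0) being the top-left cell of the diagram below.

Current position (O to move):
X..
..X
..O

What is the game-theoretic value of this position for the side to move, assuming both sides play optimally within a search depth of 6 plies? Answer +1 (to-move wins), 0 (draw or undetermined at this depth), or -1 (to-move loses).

ply 1, O at X../..X/..O | (0,1)=-1→XO./..X/..O; (0,2)=-1→X.O/..X/..O; (1,0)=-1→X../O.X/..O; (1,1)=+1→X../.OX/..O*; (2,0)=-1→X../..X/O.O; (2,1)=-1→X../..X/.OO
ply 2, X at X../.OX/..O | (0,1)=-1→XX./.OX/..O*; (0,2)=-1→X.X/.OX/..O; (1,0)=-1→X../XOX/..O; (2,0)=-1→X../.OX/X.O; (2,1)=-1→X../.OX/.XO
ply 3, O at XX./.OX/..O | (0,2)=+1→XXO/.OX/..O*; (1,0)=+1→XX./OOX/..O; (2,0)=+1→XX./.OX/O.O; (2,1)=+1→XX./.OX/.OO
ply 4, X at XXO/.OX/..O | (1,0)=-1→XXO/XOX/..O*; (2,0)=-1→XXO/.OX/X.O; (2,1)=-1→XXO/.OX/.XO
ply 5, O at XXO/XOX/..O | (2,0)=+1→XXO/XOX/O.O*; (2,1)=-1→XXO/XOX/.OO
ply 6: XXO/XOX/O.O is terminal -1 (X); from X../..X/..O depth 6

value(X../..X/..O, O) = +1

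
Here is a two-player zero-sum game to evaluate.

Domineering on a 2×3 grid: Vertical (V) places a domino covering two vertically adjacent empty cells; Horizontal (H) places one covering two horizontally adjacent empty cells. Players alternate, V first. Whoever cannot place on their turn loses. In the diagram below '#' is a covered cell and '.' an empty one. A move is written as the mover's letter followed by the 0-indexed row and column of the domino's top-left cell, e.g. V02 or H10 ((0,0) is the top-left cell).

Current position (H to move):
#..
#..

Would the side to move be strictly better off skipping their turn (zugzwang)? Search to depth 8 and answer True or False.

p1 H@[#../#..]: H01[###/#..]+1* H11[#../###]+1
p2 V@[###/#..] terminal -1; root [#../#..] d8
suppose H passes — search the same position with V to move:
pass> p1 V@[#../#..]: V01[##./##.]+1* V02[#.#/#.#]+1
pass> p2 H@[##./##.] terminal -1; root [#../#..] d8
for H: play +1, pass -1

zugzwang(#../#.., H) = False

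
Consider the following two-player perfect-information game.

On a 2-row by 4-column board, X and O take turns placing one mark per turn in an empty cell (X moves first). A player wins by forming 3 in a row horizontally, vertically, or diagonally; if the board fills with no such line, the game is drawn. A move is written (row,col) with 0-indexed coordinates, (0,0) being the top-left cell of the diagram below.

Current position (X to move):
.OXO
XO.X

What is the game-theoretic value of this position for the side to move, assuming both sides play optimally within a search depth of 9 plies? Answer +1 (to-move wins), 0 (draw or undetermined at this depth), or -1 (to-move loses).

[.OXO/XO.X] X move#1: (0,0):+0/XOXO/XO.X*, (1,2):+0/.OXO/XOXX
[XOXO/XO.X] O move#2: (1,2):+0/XOXO/XOOX*
[XOXO/XOOX] end (terminal +0, X#3); searched .OXO/XO.X to 9

value(.OXO/XO.X, X) = 0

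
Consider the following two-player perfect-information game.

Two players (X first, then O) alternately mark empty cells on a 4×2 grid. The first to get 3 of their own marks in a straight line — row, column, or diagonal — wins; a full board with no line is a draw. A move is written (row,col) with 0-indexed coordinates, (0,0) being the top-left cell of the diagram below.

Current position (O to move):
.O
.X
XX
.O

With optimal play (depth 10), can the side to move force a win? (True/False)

O winning at [.O/.X/XX/.O]: False

ply 1, O at .O/.X/XX/.O | (0,0)=+0→OO/.X/XX/.O*; (1,0)=+0→.O/OX/XX/.O; (3,0)=+0→.O/.X/XX/OO
ply 2, X at OO/.X/XX/.O | (1,0)=+0→OO/XX/XX/.O*; (3,0)=+0→OO/.X/XX/XO
ply 3, O at OO/XX/XX/.O | (3,0)=+0→OO/XX/XX/OO*
ply 4: OO/XX/XX/OO is terminal +0 (X); from .O/.X/XX/.O depth 10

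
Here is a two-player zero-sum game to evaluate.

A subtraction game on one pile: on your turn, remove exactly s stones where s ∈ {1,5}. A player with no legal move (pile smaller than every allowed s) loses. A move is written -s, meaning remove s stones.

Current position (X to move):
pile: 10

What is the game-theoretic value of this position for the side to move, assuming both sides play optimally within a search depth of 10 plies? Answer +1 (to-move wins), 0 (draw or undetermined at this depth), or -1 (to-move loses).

[10] X move#1: -1:-1/9*, -5:-1/5
[9] O move#2: -1:+1/8*, -5:+1/4
[8] X move#3: -1:-1/7*, -5:-1/3
[7] O move#4: -1:+1/6*, -5:+1/2
[6] X move#5: -1:-1/5*, -5:-1/1
[5] O move#6: -1:+1/4*, -5:+1/0
[4] X move#7: -1:-1/3*
[3] O move#8: -1:+1/2*
[2] X move#9: -1:-1/1*
[1] O move#10: -1:+1/0*
[0] end (terminal -1, X#11); searched 10 to 10

value(10, X) = -1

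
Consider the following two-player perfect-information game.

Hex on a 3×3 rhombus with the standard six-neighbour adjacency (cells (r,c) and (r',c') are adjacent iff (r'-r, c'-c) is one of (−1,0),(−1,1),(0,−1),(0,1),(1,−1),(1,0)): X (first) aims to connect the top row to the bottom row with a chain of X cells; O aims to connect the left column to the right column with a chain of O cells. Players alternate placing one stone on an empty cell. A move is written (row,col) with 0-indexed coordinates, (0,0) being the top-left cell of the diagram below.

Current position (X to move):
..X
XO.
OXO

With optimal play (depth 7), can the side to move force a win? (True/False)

X winning at [..X/XO./OXO]: True

p1 X@[..X/XO./OXO]: (0,0)[X.X/XO./OXO]-1 (0,1)[.XX/XO./OXO]-1 (1,2)[..X/XOX/OXO]+1*
p2 O@[..X/XOX/OXO] terminal -1; root [..X/XO./OXO] d7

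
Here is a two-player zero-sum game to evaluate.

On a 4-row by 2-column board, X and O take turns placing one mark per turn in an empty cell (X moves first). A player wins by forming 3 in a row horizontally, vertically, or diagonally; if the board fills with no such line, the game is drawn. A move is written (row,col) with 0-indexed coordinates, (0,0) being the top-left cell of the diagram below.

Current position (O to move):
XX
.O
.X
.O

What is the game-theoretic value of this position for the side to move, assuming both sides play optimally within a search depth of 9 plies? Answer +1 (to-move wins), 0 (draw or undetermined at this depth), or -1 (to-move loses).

value(XX/.O/.X/.O, O) = 0

p1 O@[XX/.O/.X/.O]: (1,0)[XX/OO/.X/.O]+0* (2,0)[XX/.O/OX/.O]+0 (3,0)[XX/.O/.X/OO]+0
p2 X@[XX/OO/.X/.O]: (2,0)[XX/OO/XX/.O]+0* (3,0)[XX/OO/.X/XO]+0
p3 O@[XX/OO/XX/.O]: (3,0)[XX/OO/XX/OO]+0*
p4 X@[XX/OO/XX/OO] terminal +0; root [XX/.O/.X/.O] d9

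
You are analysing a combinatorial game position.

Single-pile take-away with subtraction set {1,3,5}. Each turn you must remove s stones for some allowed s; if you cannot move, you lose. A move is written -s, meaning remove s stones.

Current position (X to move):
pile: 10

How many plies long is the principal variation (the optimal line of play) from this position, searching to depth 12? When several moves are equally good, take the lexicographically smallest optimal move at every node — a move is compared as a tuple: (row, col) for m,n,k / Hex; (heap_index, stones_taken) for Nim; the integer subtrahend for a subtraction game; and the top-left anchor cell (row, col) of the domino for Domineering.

PV length from [10]: 10 plies

p1 X@[10]: -1[9]-1* -3[7]-1 -5[5]-1
p2 O@[9]: -1[8]+1* -3[6]+1 -5[4]+1
p3 X@[8]: -1[7]-1* -3[5]-1 -5[3]-1
p4 O@[7]: -1[6]+1* -3[4]+1 -5[2]+1
p5 X@[6]: -1[5]-1* -3[3]-1 -5[1]-1
p6 O@[5]: -1[4]+1* -3[2]+1 -5[0]+1
p7 X@[4]: -1[3]-1* -3[1]-1
p8 O@[3]: -1[2]+1* -3[0]+1
p9 X@[2]: -1[1]-1*
p10 O@[1]: -1[0]+1*
p11 X@[0] terminal -1; root [10] d12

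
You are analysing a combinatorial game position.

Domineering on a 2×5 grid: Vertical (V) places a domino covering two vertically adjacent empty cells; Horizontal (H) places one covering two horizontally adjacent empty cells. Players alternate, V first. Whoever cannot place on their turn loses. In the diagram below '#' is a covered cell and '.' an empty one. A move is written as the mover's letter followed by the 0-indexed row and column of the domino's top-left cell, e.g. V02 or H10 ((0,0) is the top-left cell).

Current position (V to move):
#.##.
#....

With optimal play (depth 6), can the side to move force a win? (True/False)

V winning at [#.##./#....]: False

ply 1, V at #.##./#.... | V01=-1→####./##...*; V04=-1→#.###/#...#
ply 2, H at ####./##... | H12=-1→####./####.; H13=+1→####./##.##*
ply 3: ####./##.## is terminal -1 (V); from #.##./#.... depth 6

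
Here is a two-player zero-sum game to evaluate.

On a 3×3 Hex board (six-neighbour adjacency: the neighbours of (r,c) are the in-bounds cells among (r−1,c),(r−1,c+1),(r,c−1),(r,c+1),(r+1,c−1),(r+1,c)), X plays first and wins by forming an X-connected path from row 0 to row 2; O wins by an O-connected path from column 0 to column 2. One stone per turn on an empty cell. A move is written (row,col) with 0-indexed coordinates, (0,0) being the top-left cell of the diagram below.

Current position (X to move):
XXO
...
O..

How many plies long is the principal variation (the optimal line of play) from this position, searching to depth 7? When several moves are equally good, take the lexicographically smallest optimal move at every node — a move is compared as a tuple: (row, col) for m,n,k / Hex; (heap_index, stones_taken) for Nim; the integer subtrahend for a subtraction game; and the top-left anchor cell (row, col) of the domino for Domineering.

PV length from [XXO/.../O..]: 2 plies

[XXO/.../O..] X move#1: (1,0):-1/XXO/X../O..*, (1,1):-1/XXO/.X./O.., (1,2):-1/XXO/..X/O.., (2,1):-1/XXO/.../OX., (2,2):-1/XXO/.../O.X
[XXO/X../O..] O move#2: (1,1):+1/XXO/XO./O..*, (1,2):+1/XXO/X.O/O.., (2,1):+1/XXO/X../OO., (2,2):+1/XXO/X../O.O
[XXO/XO./O..] end (terminal -1, X#3); searched XXO/.../O.. to 7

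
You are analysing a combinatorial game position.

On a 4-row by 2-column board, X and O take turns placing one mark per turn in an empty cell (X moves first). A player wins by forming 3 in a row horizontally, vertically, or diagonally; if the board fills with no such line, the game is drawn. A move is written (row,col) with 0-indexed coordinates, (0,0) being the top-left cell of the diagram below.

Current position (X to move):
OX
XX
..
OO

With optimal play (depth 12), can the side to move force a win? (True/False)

X winning at [OX/XX/../OO]: True

[OX/XX/../OO] X move#1: (2,0):+0/OX/XX/X./OO, (2,1):+1/OX/XX/.X/OO*
[OX/XX/.X/OO] end (terminal -1, O#2); searched OX/XX/../OO to 12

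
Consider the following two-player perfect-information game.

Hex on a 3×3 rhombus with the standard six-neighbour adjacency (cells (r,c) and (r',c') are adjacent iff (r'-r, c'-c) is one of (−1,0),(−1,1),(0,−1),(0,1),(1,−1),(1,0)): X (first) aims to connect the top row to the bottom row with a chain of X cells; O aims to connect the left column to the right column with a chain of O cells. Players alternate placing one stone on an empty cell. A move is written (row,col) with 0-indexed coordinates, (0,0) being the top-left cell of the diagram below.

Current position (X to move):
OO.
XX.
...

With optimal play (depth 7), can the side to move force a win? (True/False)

X winning at [OO./XX./...]: True

[OO./XX./...] X move#1: (0,2):+1/OOX/XX./...*, (1,2):-1/OO./XXX/..., (2,0):-1/OO./XX./X.., (2,1):-1/OO./XX./.X., (2,2):-1/OO./XX./..X
[OOX/XX./...] O move#2: (1,2):-1/OOX/XXO/...*, (2,0):-1/OOX/XX./O.., (2,1):-1/OOX/XX./.O., (2,2):-1/OOX/XX./..O
[OOX/XXO/...] X move#3: (2,0):+1/OOX/XXO/X..*, (2,1):+1/OOX/XXO/.X., (2,2):+1/OOX/XXO/..X
[OOX/XXO/X..] end (terminal -1, O#4); searched OO./XX./... to 7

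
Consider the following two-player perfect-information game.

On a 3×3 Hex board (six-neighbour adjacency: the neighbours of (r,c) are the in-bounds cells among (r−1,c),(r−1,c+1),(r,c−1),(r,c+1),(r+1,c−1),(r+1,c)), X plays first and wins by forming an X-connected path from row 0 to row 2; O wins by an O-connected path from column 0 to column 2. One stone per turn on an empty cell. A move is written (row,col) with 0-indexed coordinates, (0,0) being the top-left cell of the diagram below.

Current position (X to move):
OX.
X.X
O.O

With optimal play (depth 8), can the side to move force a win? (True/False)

X winning at [OX./X.X/O.O]: True

ply 1, X at OX./X.X/O.O | (0,2)=-1→OXX/X.X/O.O; (1,1)=-1→OX./XXX/O.O; (2,1)=+1→OX./X.X/OXO*
ply 2, O at OX./X.X/OXO | (0,2)=-1→OXO/X.X/OXO*; (1,1)=-1→OX./XOX/OXO
ply 3, X at OXO/X.X/OXO | (1,1)=+1→OXO/XXX/OXO*
ply 4: OXO/XXX/OXO is terminal -1 (O); from OX./X.X/O.O depth 8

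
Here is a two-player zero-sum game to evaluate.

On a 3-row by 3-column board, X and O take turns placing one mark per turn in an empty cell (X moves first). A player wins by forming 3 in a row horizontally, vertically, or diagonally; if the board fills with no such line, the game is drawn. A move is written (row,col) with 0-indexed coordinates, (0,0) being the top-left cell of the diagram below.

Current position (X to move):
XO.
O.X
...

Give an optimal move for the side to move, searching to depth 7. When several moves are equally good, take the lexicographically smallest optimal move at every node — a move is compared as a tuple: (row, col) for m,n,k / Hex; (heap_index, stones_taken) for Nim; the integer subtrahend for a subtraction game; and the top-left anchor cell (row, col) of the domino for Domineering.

[XO./O.X/...] X move#1: (0,2):+0/XOX/O.X/..., (1,1):+0/XO./OXX/..., (2,0):+0/XO./O.X/X.., (2,1):+0/XO./O.X/.X., (2,2):+1/XO./O.X/..X*
[XO./O.X/..X] O move#2: (0,2):-1/XOO/O.X/..X*, (1,1):-1/XO./OOX/..X, (2,0):-1/XO./O.X/O.X, (2,1):-1/XO./O.X/.OX
[XOO/O.X/..X] X move#3: (1,1):+1/XOO/OXX/..X*, (2,0):+1/XOO/O.X/X.X, (2,1):+1/XOO/O.X/.XX
[XOO/OXX/..X] end (terminal -1, O#4); searched XO./O.X/... to 7

X's best at [XO./O.X/...]: (2,2)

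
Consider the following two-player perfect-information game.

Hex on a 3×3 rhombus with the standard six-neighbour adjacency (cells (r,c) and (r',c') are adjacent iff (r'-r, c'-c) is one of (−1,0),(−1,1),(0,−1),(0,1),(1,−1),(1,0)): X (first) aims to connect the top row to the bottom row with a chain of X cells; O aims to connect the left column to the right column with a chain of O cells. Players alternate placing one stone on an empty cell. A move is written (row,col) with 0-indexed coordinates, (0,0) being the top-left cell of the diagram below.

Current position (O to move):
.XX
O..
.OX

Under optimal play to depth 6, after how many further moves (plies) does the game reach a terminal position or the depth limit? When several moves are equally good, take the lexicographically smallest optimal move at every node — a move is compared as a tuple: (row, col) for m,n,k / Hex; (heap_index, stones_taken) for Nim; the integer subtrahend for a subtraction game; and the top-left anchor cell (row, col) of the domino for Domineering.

PV length from [.XX/O../.OX]: 3 plies

p1 O@[.XX/O../.OX]: (0,0)[OXX/O../.OX]-1 (1,1)[.XX/OO./.OX]-1 (1,2)[.XX/O.O/.OX]+1* (2,0)[.XX/O../OOX]-1
p2 X@[.XX/O.O/.OX]: (0,0)[XXX/O.O/.OX]-1* (1,1)[.XX/OXO/.OX]-1 (2,0)[.XX/O.O/XOX]-1
p3 O@[XXX/O.O/.OX]: (1,1)[XXX/OOO/.OX]+1* (2,0)[XXX/O.O/OOX]+1
p4 X@[XXX/OOO/.OX] terminal -1; root [.XX/O../.OX] d6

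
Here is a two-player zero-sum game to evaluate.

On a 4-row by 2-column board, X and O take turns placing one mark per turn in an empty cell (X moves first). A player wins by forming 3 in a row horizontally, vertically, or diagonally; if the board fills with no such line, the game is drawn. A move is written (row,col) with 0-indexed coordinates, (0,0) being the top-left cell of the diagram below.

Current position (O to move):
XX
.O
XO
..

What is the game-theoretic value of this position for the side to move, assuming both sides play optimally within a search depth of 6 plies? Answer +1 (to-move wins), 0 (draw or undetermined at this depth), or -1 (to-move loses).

p1 O@[XX/.O/XO/..]: (1,0)[XX/OO/XO/..]+0 (3,0)[XX/.O/XO/O.]-1 (3,1)[XX/.O/XO/.O]+1*
p2 X@[XX/.O/XO/.O] terminal -1; root [XX/.O/XO/..] d6

value(XX/.O/XO/.., O) = +1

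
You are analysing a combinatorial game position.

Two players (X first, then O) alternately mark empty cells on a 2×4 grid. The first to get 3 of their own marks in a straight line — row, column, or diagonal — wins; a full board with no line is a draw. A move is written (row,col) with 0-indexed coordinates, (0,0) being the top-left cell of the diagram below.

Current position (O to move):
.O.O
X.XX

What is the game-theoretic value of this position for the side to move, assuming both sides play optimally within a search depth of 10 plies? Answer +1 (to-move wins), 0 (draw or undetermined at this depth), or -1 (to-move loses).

p1 O@[.O.O/X.XX]: (0,0)[OO.O/X.XX]-1 (0,2)[.OOO/X.XX]+1* (1,1)[.O.O/XOXX]+0
p2 X@[.OOO/X.XX] terminal -1; root [.O.O/X.XX] d10

value(.O.O/X.XX, O) = +1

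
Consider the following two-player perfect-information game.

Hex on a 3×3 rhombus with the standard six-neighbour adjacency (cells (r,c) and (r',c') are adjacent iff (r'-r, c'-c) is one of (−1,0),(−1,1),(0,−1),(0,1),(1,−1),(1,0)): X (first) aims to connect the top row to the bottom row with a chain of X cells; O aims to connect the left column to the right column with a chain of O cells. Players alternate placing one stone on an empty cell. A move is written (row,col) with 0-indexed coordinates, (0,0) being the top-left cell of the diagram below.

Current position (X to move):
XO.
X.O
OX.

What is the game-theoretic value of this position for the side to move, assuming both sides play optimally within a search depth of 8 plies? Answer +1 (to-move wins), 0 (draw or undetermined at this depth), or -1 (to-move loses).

value(XO./X.O/OX., X) = +1

[XO./X.O/OX.] X move#1: (0,2):-1/XOX/X.O/OX., (1,1):+1/XO./XXO/OX.*, (2,2):-1/XO./X.O/OXX
[XO./XXO/OX.] end (terminal -1, O#2); searched XO./X.O/OX. to 8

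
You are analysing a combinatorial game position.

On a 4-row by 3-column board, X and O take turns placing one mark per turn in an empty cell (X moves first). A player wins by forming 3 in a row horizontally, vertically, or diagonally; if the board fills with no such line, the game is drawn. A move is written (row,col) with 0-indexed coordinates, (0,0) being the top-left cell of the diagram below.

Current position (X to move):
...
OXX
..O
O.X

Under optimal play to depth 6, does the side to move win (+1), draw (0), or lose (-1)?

[.../OXX/..O/O.X] X move#1: (0,0):-1/X../OXX/..O/O.X, (0,1):-1/.X./OXX/..O/O.X, (0,2):-1/..X/OXX/..O/O.X, (2,0):+1/.../OXX/X.O/O.X*, (2,1):-1/.../OXX/.XO/O.X, (3,1):-1/.../OXX/..O/OXX
[.../OXX/X.O/O.X] O move#2: (0,0):-1/O../OXX/X.O/O.X*, (0,1):-1/.O./OXX/X.O/O.X, (0,2):-1/..O/OXX/X.O/O.X, (2,1):-1/.../OXX/XOO/O.X, (3,1):-1/.../OXX/X.O/OOX
[O../OXX/X.O/O.X] X move#3: (0,1):+1/OX./OXX/X.O/O.X*, (0,2):+1/O.X/OXX/X.O/O.X, (2,1):+1/O../OXX/XXO/O.X, (3,1):+1/O../OXX/X.O/OXX
[OX./OXX/X.O/O.X] O move#4: (0,2):-1/OXO/OXX/X.O/O.X*, (2,1):-1/OX./OXX/XOO/O.X, (3,1):-1/OX./OXX/X.O/OOX
[OXO/OXX/X.O/O.X] X move#5: (2,1):+1/OXO/OXX/XXO/O.X*, (3,1):+0/OXO/OXX/X.O/OXX
[OXO/OXX/XXO/O.X] end (terminal -1, O#6); searched .../OXX/..O/O.X to 6

value(.../OXX/..O/O.X, X) = +1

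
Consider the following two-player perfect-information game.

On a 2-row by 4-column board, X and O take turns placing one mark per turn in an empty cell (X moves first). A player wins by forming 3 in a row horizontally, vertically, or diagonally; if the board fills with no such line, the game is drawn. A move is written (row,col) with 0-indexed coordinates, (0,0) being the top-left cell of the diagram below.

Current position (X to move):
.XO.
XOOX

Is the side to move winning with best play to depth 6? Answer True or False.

ply 1, X at .XO./XOOX | (0,0)=+0→XXO./XOOX*; (0,3)=+0→.XOX/XOOX
ply 2, O at XXO./XOOX | (0,3)=+0→XXOO/XOOX*
ply 3: XXOO/XOOX is terminal +0 (X); from .XO./XOOX depth 6

X winning at [.XO./XOOX]: False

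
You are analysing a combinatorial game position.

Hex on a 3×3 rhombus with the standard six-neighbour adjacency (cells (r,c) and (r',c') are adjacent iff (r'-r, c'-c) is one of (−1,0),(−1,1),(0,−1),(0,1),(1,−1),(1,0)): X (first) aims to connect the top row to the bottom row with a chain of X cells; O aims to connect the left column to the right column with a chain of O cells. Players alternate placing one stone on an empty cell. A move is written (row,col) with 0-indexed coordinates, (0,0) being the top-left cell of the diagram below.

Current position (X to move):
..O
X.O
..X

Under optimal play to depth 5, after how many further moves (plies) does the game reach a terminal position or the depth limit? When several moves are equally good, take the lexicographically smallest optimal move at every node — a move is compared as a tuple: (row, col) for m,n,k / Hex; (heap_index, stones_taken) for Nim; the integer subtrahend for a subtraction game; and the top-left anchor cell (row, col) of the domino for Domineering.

p1 X@[..O/X.O/..X]: (0,0)[X.O/X.O/..X]-1 (0,1)[.XO/X.O/..X]-1 (1,1)[..O/XXO/..X]+1* (2,0)[..O/X.O/X.X]+1 (2,1)[..O/X.O/.XX]+1
p2 O@[..O/XXO/..X]: (0,0)[O.O/XXO/..X]-1* (0,1)[.OO/XXO/..X]-1 (2,0)[..O/XXO/O.X]-1 (2,1)[..O/XXO/.OX]-1
p3 X@[O.O/XXO/..X]: (0,1)[OXO/XXO/..X]+1* (2,0)[O.O/XXO/X.X]-1 (2,1)[O.O/XXO/.XX]-1
p4 O@[OXO/XXO/..X]: (2,0)[OXO/XXO/O.X]-1* (2,1)[OXO/XXO/.OX]-1
p5 X@[OXO/XXO/O.X]: (2,1)[OXO/XXO/OXX]+1*
p6 O@[OXO/XXO/OXX] terminal -1; root [..O/X.O/..X] d5

PV length from [..O/X.O/..X]: 5 plies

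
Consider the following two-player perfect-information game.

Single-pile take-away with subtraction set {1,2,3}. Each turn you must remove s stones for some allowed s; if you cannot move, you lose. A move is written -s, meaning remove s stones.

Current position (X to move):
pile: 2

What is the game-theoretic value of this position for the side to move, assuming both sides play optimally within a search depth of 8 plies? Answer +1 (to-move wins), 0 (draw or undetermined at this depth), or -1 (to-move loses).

value(2, X) = +1

[2] X move#1: -1:-1/1, -2:+1/0*
[0] end (terminal -1, O#2); searched 2 to 8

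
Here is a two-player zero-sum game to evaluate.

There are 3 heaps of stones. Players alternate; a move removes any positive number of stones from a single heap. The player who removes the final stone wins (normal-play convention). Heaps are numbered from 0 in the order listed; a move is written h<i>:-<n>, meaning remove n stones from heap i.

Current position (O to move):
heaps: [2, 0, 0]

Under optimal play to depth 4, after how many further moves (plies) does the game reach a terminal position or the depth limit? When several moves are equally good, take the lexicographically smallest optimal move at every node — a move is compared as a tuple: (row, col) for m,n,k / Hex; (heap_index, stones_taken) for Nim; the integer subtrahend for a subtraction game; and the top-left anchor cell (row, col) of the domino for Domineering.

[(2,0,0)] O move#1: h0:-1:-1/(1,0,0), h0:-2:+1/(0,0,0)*
[(0,0,0)] end (terminal -1, X#2); searched (2,0,0) to 4

PV length from [(2,0,0)]: 1 ply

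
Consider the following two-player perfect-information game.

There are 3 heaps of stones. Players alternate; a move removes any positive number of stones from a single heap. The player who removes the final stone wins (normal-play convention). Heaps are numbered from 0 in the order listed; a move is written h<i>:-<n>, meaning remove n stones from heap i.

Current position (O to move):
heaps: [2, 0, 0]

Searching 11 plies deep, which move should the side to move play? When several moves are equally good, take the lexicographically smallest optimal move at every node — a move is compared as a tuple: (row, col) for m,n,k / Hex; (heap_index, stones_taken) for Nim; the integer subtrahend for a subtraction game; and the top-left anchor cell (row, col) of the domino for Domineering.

O's best at [(2,0,0)]: h0:-2

p1 O@[(2,0,0)]: h0:-1[(1,0,0)]-1 h0:-2[(0,0,0)]+1*
p2 X@[(0,0,0)] terminal -1; root [(2,0,0)] d11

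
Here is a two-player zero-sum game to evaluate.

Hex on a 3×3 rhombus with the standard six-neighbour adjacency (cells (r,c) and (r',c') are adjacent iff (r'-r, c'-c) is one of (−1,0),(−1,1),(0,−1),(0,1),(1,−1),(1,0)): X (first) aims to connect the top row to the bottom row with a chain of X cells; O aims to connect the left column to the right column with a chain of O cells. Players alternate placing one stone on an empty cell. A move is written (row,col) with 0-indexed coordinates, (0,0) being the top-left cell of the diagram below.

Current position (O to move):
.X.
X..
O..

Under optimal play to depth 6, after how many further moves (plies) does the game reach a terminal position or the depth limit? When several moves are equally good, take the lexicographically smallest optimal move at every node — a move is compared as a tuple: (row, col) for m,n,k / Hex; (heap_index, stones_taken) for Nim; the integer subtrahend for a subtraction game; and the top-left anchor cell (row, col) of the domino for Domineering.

[.X./X../O..] O move#1: (0,0):-1/OX./X../O.., (0,2):+1/.XO/X../O..*, (1,1):+1/.X./XO./O.., (1,2):+1/.X./X.O/O.., (2,1):+1/.X./X../OO., (2,2):+1/.X./X../O.O
[.XO/X../O..] X move#2: (0,0):-1/XXO/X../O..*, (1,1):-1/.XO/XX./O.., (1,2):-1/.XO/X.X/O.., (2,1):-1/.XO/X../OX., (2,2):-1/.XO/X../O.X
[XXO/X../O..] O move#3: (1,1):+1/XXO/XO./O..*, (1,2):+1/XXO/X.O/O.., (2,1):+1/XXO/X../OO., (2,2):+1/XXO/X../O.O
[XXO/XO./O..] end (terminal -1, X#4); searched .X./X../O.. to 6

PV length from [.X./X../O..]: 3 plies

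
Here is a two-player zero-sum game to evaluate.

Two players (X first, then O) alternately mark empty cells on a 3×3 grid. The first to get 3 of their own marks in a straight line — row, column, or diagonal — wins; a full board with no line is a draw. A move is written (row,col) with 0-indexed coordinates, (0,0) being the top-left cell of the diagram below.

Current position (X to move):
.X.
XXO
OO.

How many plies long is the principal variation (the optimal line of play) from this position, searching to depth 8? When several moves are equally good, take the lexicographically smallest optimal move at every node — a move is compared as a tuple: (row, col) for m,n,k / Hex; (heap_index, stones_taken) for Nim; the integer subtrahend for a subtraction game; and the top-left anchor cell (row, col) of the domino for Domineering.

PV length from [.X./XXO/OO.]: 3 plies

p1 X@[.X./XXO/OO.]: (0,0)[XX./XXO/OO.]-1 (0,2)[.XX/XXO/OO.]-1 (2,2)[.X./XXO/OOX]+0*
p2 O@[.X./XXO/OOX]: (0,0)[OX./XXO/OOX]+0* (0,2)[.XO/XXO/OOX]-1
p3 X@[OX./XXO/OOX]: (0,2)[OXX/XXO/OOX]+0*
p4 O@[OXX/XXO/OOX] terminal +0; root [.X./XXO/OO.] d8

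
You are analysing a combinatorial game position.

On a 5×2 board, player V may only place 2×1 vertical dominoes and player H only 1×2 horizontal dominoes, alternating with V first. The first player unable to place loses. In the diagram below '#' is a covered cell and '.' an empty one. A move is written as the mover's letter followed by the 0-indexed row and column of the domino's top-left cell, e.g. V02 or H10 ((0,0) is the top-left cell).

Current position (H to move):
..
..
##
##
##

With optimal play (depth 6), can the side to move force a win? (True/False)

H winning at [../../##/##/##]: True

ply 1, H at ../../##/##/## | H00=+1→##/../##/##/##*; H10=+1→../##/##/##/##
ply 2: ##/../##/##/## is terminal -1 (V); from ../../##/##/## depth 6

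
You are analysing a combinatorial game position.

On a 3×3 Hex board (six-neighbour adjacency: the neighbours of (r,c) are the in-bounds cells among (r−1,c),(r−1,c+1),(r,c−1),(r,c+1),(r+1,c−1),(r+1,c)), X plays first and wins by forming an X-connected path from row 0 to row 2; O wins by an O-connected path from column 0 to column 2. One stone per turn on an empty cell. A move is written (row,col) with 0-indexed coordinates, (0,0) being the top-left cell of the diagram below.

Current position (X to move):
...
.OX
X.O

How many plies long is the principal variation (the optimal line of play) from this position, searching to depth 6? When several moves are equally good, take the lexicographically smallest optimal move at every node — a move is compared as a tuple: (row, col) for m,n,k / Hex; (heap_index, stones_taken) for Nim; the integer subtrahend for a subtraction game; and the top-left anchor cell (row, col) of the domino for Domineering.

PV length from [.../.OX/X.O]: 5 plies

ply 1, X at .../.OX/X.O | (0,0)=-1→X../.OX/X.O; (0,1)=-1→.X./.OX/X.O; (0,2)=+1→..X/.OX/X.O*; (1,0)=+1→.../XOX/X.O; (2,1)=+1→.../.OX/XXO
ply 2, O at ..X/.OX/X.O | (0,0)=-1→O.X/.OX/X.O*; (0,1)=-1→.OX/.OX/X.O; (1,0)=-1→..X/OOX/X.O; (2,1)=-1→..X/.OX/XOO
ply 3, X at O.X/.OX/X.O | (0,1)=+1→OXX/.OX/X.O*; (1,0)=+1→O.X/XOX/X.O; (2,1)=+1→O.X/.OX/XXO
ply 4, O at OXX/.OX/X.O | (1,0)=-1→OXX/OOX/X.O*; (2,1)=-1→OXX/.OX/XOO
ply 5, X at OXX/OOX/X.O | (2,1)=+1→OXX/OOX/XXO*
ply 6: OXX/OOX/XXO is terminal -1 (O); from .../.OX/X.O depth 6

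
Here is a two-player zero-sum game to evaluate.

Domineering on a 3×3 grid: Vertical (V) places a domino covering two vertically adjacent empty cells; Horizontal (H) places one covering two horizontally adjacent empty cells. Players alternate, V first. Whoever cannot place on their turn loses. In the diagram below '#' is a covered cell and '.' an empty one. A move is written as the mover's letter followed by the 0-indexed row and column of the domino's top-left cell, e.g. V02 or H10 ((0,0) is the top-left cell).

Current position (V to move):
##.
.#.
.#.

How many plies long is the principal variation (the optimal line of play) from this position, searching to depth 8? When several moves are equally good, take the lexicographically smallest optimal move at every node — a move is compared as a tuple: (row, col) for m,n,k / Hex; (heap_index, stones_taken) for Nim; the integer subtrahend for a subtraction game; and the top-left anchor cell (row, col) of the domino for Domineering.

p1 V@[##./.#./.#.]: V02[###/.##/.#.]+1* V10[##./##./##.]+1 V12[##./.##/.##]+1
p2 H@[###/.##/.#.] terminal -1; root [##./.#./.#.] d8

PV length from [##./.#./.#.]: 1 ply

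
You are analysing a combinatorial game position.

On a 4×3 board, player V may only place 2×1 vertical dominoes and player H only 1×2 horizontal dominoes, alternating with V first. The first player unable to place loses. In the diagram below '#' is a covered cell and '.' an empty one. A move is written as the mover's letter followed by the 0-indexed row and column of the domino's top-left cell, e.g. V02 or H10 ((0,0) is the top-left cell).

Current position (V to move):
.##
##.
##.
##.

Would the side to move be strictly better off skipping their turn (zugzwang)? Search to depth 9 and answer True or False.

zugzwang(.##/##./##./##., V) = False

p1 V@[.##/##./##./##.]: V12[.##/###/###/##.]+1* V22[.##/##./###/###]+1
p2 H@[.##/###/###/##.] terminal -1; root [.##/##./##./##.] d9
pass branch (H moves first from the same position):
  | p1 H@[.##/##./##./##.] terminal -1; root [.##/##./##./##.] d9
V moving scores +1; V passing scores +1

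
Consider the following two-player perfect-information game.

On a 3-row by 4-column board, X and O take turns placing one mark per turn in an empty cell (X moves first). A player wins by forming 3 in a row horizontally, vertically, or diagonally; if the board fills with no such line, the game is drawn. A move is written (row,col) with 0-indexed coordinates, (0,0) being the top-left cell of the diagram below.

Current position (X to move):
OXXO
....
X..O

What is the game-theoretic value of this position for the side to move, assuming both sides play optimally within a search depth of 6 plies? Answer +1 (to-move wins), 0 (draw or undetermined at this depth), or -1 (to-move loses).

p1 X@[OXXO/..../X..O]: (1,0)[OXXO/X.../X..O]-1 (1,1)[OXXO/.X../X..O]+1* (1,2)[OXXO/..X./X..O]-1 (1,3)[OXXO/...X/X..O]+1 (2,1)[OXXO/..../XX.O]-1 (2,2)[OXXO/..../X.XO]-1
p2 O@[OXXO/.X../X..O] terminal -1; root [OXXO/..../X..O] d6

value(OXXO/..../X..O, X) = +1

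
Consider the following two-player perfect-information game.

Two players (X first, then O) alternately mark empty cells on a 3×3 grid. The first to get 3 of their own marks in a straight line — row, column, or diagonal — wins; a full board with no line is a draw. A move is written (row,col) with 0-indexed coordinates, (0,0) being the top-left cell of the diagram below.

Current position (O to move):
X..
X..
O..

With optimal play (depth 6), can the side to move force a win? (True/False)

O winning at [X../X../O..]: True

[X../X../O..] O move#1: (0,1):-1/XO./X../O.., (0,2):-1/X.O/X../O.., (1,1):+0/X../XO./O.., (1,2):+0/X../X.O/O.., (2,1):+1/X../X../OO.*, (2,2):+1/X../X../O.O
[X../X../OO.] X move#2: (0,1):-1/XX./X../OO.*, (0,2):-1/X.X/X../OO., (1,1):-1/X../XX./OO., (1,2):-1/X../X.X/OO., (2,2):-1/X../X../OOX
[XX./X../OO.] O move#3: (0,2):+1/XXO/X../OO.*, (1,1):-1/XX./XO./OO., (1,2):-1/XX./X.O/OO., (2,2):+1/XX./X../OOO
[XXO/X../OO.] X move#4: (1,1):-1/XXO/XX./OO.*, (1,2):-1/XXO/X.X/OO., (2,2):-1/XXO/X../OOX
[XXO/XX./OO.] O move#5: (1,2):-1/XXO/XXO/OO., (2,2):+1/XXO/XX./OOO*
[XXO/XX./OOO] end (terminal -1, X#6); searched X../X../O.. to 6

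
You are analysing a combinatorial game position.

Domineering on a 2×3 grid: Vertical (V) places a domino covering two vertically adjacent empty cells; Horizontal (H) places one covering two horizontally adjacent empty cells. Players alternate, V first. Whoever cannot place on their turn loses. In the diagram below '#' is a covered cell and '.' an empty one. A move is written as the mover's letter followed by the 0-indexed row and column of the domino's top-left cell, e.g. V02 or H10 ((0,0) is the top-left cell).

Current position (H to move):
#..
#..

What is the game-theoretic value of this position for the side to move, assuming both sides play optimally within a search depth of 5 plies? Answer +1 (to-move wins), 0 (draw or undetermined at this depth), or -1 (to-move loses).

value(#../#.., H) = +1

p1 H@[#../#..]: H01[###/#..]+1* H11[#../###]+1
p2 V@[###/#..] terminal -1; root [#../#..] d5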